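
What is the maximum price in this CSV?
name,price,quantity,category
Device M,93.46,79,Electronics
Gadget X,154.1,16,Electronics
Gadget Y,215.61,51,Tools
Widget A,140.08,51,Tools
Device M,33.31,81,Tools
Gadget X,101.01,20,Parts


Computing maximum price:
Values: [93.46, 154.1, 215.61, 140.08, 33.31, 101.01]
Max = 215.61

215.61


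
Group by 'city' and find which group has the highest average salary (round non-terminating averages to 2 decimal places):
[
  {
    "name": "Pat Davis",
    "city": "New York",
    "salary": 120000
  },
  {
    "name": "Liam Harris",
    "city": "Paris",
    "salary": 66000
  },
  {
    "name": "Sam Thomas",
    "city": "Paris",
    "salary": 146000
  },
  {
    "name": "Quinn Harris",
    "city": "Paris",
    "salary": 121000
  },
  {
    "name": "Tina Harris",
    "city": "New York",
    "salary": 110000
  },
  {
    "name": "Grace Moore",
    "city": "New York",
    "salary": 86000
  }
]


Group by: city

Groups:
  New York: 3 people, avg salary = 316000/3 ≈ $105333.33
  Paris: 3 people, avg salary = 333000/3 = $111000

Highest average salary: Paris ($111000)

Paris ($111000)


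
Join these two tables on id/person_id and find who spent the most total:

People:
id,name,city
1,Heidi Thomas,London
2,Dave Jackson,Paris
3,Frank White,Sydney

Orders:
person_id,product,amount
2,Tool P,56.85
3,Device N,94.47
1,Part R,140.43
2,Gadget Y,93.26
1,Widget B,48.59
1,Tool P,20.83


Join on: people.id = orders.person_id

Joined rows:
  Dave Jackson (Paris) bought Tool P for $56.85
  Frank White (Sydney) bought Device N for $94.47
  Heidi Thomas (London) bought Part R for $140.43
  Dave Jackson (Paris) bought Gadget Y for $93.26
  Heidi Thomas (London) bought Widget B for $48.59
  Heidi Thomas (London) bought Tool P for $20.83

Total per person:
  Heidi Thomas: $209.85
  Dave Jackson: $150.11
  Frank White: $94.47

Top spender: Heidi Thomas ($209.85)

Heidi Thomas ($209.85)


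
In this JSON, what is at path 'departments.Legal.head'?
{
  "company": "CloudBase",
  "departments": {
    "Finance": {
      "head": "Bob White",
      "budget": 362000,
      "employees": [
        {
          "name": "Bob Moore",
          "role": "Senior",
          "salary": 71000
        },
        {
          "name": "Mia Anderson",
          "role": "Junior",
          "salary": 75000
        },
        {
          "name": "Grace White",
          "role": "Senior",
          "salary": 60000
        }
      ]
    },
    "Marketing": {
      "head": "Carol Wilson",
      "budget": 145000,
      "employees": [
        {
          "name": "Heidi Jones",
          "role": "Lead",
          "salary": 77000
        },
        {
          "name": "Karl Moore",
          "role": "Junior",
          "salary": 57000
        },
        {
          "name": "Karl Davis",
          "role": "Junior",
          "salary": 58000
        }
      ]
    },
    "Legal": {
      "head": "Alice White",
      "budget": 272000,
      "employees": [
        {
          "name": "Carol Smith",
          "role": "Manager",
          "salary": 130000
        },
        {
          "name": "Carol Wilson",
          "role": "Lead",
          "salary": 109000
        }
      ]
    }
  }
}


Path: departments.Legal.head

Navigate:
  -> departments
  -> Legal
  -> head = 'Alice White'

Alice White


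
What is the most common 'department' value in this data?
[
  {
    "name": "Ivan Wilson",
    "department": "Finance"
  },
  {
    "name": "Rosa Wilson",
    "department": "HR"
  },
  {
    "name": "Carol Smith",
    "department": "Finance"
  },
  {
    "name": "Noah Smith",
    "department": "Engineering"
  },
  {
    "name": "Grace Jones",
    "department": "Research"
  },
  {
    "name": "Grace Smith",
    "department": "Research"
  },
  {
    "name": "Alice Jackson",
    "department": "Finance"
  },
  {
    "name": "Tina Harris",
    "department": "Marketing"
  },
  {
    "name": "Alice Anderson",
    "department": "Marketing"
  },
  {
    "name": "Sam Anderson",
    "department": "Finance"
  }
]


Counting 'department' values across 10 records:

  Finance: 4 ####
  Research: 2 ##
  Marketing: 2 ##
  HR: 1 #
  Engineering: 1 #

Most common: Finance (4 times)

Finance (4 times)


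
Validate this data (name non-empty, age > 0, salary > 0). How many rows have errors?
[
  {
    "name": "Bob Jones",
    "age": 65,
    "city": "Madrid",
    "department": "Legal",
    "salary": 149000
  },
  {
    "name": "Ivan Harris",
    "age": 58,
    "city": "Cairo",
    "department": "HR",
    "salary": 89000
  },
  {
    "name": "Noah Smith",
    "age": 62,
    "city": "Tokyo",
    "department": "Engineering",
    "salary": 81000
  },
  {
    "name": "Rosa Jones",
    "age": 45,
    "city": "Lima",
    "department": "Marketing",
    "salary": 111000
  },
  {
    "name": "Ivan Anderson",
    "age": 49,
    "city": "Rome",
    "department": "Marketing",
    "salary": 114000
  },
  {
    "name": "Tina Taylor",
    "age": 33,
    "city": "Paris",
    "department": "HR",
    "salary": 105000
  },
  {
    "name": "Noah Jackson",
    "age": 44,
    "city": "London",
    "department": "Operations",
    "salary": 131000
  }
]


Validating 7 records:
Rules: name non-empty, age > 0, salary > 0

  Row 1 (Bob Jones): OK
  Row 2 (Ivan Harris): OK
  Row 3 (Noah Smith): OK
  Row 4 (Rosa Jones): OK
  Row 5 (Ivan Anderson): OK
  Row 6 (Tina Taylor): OK
  Row 7 (Noah Jackson): OK

Total errors: 0

0 errors


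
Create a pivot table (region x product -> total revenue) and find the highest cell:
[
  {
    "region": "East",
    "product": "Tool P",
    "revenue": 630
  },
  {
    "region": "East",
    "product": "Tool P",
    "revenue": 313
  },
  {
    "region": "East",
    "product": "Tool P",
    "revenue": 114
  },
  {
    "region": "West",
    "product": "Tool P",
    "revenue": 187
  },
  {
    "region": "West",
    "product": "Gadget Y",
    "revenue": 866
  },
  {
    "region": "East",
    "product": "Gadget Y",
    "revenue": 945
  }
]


Pivot: region (rows) x product (columns) -> total revenue

     Gadget Y      Tool P      
East           945          1057  
West           866           187  

Highest: East / Tool P = $1057

East / Tool P = $1057


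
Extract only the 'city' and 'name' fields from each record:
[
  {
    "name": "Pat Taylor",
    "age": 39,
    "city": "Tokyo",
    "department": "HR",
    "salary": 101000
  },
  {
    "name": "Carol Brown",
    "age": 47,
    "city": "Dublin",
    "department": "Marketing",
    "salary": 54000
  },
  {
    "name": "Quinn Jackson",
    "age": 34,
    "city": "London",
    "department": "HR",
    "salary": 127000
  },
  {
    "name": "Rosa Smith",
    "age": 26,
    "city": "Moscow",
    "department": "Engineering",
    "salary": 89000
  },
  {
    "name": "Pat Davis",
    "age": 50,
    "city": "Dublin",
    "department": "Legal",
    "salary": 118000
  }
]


Original: 5 records with fields: name, age, city, department, salary
Keep: ['city', 'name']
Drop: ['age', 'department', 'salary']
Result: 5 records, 2 fields each

[
  {
    "city": "Tokyo",
    "name": "Pat Taylor"
  },
  {
    "city": "Dublin",
    "name": "Carol Brown"
  },
  {
    "city": "London",
    "name": "Quinn Jackson"
  },
  {
    "city": "Moscow",
    "name": "Rosa Smith"
  },
  {
    "city": "Dublin",
    "name": "Pat Davis"
  }
]


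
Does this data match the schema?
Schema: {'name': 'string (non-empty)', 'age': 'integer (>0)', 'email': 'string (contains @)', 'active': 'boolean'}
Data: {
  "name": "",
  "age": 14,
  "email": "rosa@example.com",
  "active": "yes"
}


Validating each field against schema:
  name: FAIL ("" is an empty string)
  age: OK (positive integer)
  email: OK (string with @)
  active: FAIL ("yes" is not a boolean)

Result: INVALID (2 errors: name, active)

INVALID (2 errors: name, active)


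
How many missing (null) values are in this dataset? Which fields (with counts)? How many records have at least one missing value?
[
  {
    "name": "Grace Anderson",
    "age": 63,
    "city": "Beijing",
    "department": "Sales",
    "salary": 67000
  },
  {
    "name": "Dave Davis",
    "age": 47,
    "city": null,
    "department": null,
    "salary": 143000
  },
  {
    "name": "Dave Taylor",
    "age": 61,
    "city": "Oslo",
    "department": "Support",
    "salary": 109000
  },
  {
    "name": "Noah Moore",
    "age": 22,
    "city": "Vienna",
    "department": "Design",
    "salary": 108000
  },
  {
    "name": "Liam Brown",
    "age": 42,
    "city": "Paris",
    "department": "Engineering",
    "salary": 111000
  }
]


Checking for missing (null) values in 5 records:

  Grace Anderson: complete
  Dave Davis: city, department
  Dave Taylor: complete
  Noah Moore: complete
  Liam Brown: complete

Per field:
  name: 0 missing
  age: 0 missing
  city: 1 missing
  department: 1 missing
  salary: 0 missing

Total missing values: 2
Records with any missing: 1

2 missing values (city: 1, department: 1); 1 incomplete records


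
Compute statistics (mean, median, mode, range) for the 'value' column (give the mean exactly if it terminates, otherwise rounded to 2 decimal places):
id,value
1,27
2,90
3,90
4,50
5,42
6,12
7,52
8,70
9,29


Data: [27, 90, 90, 50, 42, 12, 52, 70, 29]
Count: 9
Sum: 462
Mean: 462/9 ≈ 51.33 (rounded to 2 decimal places)
Sorted: [12, 27, 29, 42, 50, 52, 70, 90, 90]
Median: 50.0
Mode: 90 (2 times)
Range: 90 - 12 = 78
Min: 12, Max: 90

mean≈51.33, median=50.0, mode=90, range=78


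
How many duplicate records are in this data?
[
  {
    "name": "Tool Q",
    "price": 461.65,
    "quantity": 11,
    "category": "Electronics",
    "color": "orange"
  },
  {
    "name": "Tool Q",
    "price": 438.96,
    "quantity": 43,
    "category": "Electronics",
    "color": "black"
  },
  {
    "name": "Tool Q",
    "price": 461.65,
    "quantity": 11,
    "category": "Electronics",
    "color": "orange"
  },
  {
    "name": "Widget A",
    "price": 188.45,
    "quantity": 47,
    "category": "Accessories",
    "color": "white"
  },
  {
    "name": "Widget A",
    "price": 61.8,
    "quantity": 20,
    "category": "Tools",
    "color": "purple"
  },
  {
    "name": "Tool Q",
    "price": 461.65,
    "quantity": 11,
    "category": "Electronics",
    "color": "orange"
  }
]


Checking 6 records for duplicates:

  Row 1: Tool Q ($461.65, qty 11)
  Row 2: Tool Q ($438.96, qty 43)
  Row 3: Tool Q ($461.65, qty 11) <-- DUPLICATE
  Row 4: Widget A ($188.45, qty 47)
  Row 5: Widget A ($61.8, qty 20)
  Row 6: Tool Q ($461.65, qty 11) <-- DUPLICATE

Duplicates found: 2
Unique records: 4

2 duplicates, 4 unique


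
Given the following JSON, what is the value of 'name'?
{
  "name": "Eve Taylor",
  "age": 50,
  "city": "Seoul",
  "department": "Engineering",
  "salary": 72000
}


Looking up field 'name'
Value: Eve Taylor

Eve Taylor


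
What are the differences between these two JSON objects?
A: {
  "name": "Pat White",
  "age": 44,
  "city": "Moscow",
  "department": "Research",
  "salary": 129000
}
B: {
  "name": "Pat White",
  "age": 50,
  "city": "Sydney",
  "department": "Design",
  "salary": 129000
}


Comparing each field (in key order):
  name: same
  age: DIFFERENT
  city: DIFFERENT
  department: DIFFERENT
  salary: same
Differences:
  age: 44 -> 50
  city: Moscow -> Sydney
  department: Research -> Design

3 field(s) changed

3 changes: age, city, department


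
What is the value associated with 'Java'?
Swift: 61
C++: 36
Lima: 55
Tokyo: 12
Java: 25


Looking up key 'Java'
Value: 25

25


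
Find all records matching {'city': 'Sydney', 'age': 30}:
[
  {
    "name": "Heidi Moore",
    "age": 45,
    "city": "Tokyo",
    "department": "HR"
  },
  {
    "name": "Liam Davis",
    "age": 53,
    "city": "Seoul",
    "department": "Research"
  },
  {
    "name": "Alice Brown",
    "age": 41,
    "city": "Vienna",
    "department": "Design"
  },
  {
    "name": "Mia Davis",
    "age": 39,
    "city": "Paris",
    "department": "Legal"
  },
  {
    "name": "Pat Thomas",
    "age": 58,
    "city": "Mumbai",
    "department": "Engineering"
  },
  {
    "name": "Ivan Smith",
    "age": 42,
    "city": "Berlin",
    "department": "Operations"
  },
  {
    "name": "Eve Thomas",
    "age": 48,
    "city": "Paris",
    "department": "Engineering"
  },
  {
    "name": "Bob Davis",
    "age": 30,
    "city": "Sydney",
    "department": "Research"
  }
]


Search criteria: {'city': 'Sydney', 'age': 30}

Checking 8 records:
  Heidi Moore: {city: Tokyo, age: 45}
  Liam Davis: {city: Seoul, age: 53}
  Alice Brown: {city: Vienna, age: 41}
  Mia Davis: {city: Paris, age: 39}
  Pat Thomas: {city: Mumbai, age: 58}
  Ivan Smith: {city: Berlin, age: 42}
  Eve Thomas: {city: Paris, age: 48}
  Bob Davis: {city: Sydney, age: 30} <-- MATCH

Matches: ["Bob Davis"]

["Bob Davis"]


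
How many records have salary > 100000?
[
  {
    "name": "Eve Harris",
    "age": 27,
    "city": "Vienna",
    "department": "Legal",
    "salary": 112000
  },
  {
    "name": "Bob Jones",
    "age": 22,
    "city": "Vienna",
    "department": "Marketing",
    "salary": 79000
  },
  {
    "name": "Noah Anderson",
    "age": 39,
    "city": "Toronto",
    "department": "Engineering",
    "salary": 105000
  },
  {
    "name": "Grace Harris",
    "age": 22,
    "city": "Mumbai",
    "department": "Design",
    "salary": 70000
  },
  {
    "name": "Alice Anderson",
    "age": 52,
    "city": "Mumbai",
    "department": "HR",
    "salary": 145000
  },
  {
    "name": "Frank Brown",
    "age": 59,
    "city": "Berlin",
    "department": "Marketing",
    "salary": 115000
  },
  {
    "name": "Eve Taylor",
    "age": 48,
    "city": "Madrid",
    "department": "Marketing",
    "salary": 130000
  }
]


Data: 7 records
Condition: salary > 100000

Checking each record:
  Eve Harris: 112000 MATCH
  Bob Jones: 79000
  Noah Anderson: 105000 MATCH
  Grace Harris: 70000
  Alice Anderson: 145000 MATCH
  Frank Brown: 115000 MATCH
  Eve Taylor: 130000 MATCH

Count: 5

5


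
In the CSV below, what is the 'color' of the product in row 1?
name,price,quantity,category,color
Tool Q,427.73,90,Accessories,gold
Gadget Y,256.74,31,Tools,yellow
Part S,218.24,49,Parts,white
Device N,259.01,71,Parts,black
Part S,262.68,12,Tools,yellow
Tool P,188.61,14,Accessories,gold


Query: Row 1 ('Tool Q'), column 'color'
Value: gold

gold


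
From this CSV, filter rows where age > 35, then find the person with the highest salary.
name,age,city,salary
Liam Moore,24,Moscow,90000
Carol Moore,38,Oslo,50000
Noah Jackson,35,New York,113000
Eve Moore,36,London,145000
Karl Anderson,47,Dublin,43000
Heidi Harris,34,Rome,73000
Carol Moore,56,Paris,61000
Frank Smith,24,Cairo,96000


Filter: age > 35
Sort by: salary (descending)

Filtered records (4):
  Eve Moore, age 36, salary $145000
  Carol Moore, age 56, salary $61000
  Carol Moore, age 38, salary $50000
  Karl Anderson, age 47, salary $43000

Highest salary: Eve Moore ($145000)

Eve Moore


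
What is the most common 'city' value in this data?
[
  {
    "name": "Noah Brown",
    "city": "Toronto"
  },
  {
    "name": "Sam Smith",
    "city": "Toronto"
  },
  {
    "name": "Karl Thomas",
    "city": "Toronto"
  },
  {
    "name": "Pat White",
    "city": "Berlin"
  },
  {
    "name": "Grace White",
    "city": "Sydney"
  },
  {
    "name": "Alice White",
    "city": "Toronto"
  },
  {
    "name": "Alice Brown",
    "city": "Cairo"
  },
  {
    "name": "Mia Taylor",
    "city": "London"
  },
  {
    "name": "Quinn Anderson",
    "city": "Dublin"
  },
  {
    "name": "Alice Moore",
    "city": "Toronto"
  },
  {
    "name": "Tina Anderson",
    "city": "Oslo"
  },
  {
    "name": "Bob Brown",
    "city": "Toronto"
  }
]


Counting 'city' values across 12 records:

  Toronto: 6 ######
  Berlin: 1 #
  Sydney: 1 #
  Cairo: 1 #
  London: 1 #
  Dublin: 1 #
  Oslo: 1 #

Most common: Toronto (6 times)

Toronto (6 times)


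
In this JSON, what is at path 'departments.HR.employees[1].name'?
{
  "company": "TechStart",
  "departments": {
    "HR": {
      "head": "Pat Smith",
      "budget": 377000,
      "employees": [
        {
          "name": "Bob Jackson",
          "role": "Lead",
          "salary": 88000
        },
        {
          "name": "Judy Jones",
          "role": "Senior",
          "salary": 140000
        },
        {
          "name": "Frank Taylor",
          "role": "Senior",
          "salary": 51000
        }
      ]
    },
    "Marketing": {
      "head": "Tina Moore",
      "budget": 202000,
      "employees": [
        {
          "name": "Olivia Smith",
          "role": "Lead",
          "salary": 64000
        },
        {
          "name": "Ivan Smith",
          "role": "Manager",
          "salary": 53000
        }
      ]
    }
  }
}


Path: departments.HR.employees[1].name

Navigate:
  -> departments
  -> HR
  -> employees[1].name = 'Judy Jones'

Judy Jones


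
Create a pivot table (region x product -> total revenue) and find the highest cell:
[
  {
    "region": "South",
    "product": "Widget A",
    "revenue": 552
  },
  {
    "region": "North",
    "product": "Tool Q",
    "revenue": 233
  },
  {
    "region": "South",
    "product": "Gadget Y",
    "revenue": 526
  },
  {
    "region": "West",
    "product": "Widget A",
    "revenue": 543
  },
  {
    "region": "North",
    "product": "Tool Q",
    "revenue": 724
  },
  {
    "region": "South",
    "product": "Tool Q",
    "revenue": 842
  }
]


Pivot: region (rows) x product (columns) -> total revenue

     Gadget Y      Tool Q        Widget A    
North            0           957             0  
South          526           842           552  
West             0             0           543  

Highest: North / Tool Q = $957

North / Tool Q = $957


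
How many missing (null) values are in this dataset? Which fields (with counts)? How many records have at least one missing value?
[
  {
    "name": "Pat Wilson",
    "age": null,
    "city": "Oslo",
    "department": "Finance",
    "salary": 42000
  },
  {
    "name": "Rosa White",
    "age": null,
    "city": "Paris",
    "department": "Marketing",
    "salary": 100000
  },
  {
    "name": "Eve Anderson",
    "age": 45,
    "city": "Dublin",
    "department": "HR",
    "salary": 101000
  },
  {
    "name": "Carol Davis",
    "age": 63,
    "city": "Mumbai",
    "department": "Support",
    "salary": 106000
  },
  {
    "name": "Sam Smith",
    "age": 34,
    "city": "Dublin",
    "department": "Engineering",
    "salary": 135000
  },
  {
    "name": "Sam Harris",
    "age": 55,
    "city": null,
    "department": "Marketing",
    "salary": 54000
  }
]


Checking for missing (null) values in 6 records:

  Pat Wilson: age
  Rosa White: age
  Eve Anderson: complete
  Carol Davis: complete
  Sam Smith: complete
  Sam Harris: city

Per field:
  name: 0 missing
  age: 2 missing
  city: 1 missing
  department: 0 missing
  salary: 0 missing

Total missing values: 3
Records with any missing: 3

3 missing values (age: 2, city: 1); 3 incomplete records


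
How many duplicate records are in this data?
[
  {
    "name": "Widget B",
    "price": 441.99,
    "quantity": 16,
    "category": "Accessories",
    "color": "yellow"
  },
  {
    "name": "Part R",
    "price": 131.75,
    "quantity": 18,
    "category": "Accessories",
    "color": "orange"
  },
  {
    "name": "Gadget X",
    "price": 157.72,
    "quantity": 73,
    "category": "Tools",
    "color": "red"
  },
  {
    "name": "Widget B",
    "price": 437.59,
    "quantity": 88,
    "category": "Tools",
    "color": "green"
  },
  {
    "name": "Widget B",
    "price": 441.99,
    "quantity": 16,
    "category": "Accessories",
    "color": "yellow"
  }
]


Checking 5 records for duplicates:

  Row 1: Widget B ($441.99, qty 16)
  Row 2: Part R ($131.75, qty 18)
  Row 3: Gadget X ($157.72, qty 73)
  Row 4: Widget B ($437.59, qty 88)
  Row 5: Widget B ($441.99, qty 16) <-- DUPLICATE

Duplicates found: 1
Unique records: 4

1 duplicates, 4 unique


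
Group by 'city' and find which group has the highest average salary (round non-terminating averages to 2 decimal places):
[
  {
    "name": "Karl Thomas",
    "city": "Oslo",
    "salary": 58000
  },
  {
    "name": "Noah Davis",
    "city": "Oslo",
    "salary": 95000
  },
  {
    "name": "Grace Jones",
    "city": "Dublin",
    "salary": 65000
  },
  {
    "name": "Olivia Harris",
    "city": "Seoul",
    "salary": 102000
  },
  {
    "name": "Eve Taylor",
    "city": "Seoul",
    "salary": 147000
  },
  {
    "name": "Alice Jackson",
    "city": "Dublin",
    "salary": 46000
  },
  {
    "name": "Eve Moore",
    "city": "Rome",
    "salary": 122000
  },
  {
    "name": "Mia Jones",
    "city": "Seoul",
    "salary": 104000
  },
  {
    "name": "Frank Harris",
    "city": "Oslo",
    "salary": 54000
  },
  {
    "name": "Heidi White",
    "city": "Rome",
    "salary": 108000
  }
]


Group by: city

Groups:
  Dublin: 2 people, avg salary = 111000/2 = $55500
  Oslo: 3 people, avg salary = 207000/3 = $69000
  Rome: 2 people, avg salary = 230000/2 = $115000
  Seoul: 3 people, avg salary = 353000/3 ≈ $117666.67

Highest average salary: Seoul (≈$117666.67)

Seoul (≈$117666.67)


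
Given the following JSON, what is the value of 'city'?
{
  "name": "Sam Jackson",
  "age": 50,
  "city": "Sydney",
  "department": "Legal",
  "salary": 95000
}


Looking up field 'city'
Value: Sydney

Sydney


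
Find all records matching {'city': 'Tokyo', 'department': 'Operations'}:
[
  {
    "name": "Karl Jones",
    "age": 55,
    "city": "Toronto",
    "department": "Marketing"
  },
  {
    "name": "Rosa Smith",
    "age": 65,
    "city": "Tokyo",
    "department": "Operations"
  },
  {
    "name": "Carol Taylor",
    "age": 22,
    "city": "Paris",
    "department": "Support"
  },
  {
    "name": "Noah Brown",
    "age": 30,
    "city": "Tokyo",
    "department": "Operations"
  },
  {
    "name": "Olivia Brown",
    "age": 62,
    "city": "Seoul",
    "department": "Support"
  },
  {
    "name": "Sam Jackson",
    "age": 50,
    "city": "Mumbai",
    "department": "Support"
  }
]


Search criteria: {'city': 'Tokyo', 'department': 'Operations'}

Checking 6 records:
  Karl Jones: {city: Toronto, department: Marketing}
  Rosa Smith: {city: Tokyo, department: Operations} <-- MATCH
  Carol Taylor: {city: Paris, department: Support}
  Noah Brown: {city: Tokyo, department: Operations} <-- MATCH
  Olivia Brown: {city: Seoul, department: Support}
  Sam Jackson: {city: Mumbai, department: Support}

Matches: ["Rosa Smith", "Noah Brown"]

["Rosa Smith", "Noah Brown"]


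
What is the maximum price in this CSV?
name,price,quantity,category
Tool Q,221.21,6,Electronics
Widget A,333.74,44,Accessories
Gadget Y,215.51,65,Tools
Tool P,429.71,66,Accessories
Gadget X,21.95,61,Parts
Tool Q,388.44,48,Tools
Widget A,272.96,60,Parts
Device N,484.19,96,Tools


Computing maximum price:
Values: [221.21, 333.74, 215.51, 429.71, 21.95, 388.44, 272.96, 484.19]
Max = 484.19

484.19


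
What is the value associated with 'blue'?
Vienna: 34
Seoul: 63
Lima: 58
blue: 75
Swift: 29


Looking up key 'blue'
Value: 75

75


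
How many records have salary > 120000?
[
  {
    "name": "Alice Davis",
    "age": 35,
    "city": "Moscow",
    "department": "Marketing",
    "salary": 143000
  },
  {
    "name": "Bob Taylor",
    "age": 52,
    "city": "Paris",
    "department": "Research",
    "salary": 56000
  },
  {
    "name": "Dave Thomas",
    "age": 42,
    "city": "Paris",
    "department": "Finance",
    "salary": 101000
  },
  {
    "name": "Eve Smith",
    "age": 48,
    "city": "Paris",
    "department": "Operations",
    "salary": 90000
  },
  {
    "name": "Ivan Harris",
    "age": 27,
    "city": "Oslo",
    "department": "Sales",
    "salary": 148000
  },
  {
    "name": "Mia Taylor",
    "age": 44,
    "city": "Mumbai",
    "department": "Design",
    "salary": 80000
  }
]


Data: 6 records
Condition: salary > 120000

Checking each record:
  Alice Davis: 143000 MATCH
  Bob Taylor: 56000
  Dave Thomas: 101000
  Eve Smith: 90000
  Ivan Harris: 148000 MATCH
  Mia Taylor: 80000

Count: 2

2


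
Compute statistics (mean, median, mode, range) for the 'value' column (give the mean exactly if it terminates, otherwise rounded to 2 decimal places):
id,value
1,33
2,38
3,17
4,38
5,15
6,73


Data: [33, 38, 17, 38, 15, 73]
Count: 6
Sum: 214
Mean: 214/6 ≈ 35.67 (rounded to 2 decimal places)
Sorted: [15, 17, 33, 38, 38, 73]
Median: 35.5
Mode: 38 (2 times)
Range: 73 - 15 = 58
Min: 15, Max: 73

mean≈35.67, median=35.5, mode=38, range=58


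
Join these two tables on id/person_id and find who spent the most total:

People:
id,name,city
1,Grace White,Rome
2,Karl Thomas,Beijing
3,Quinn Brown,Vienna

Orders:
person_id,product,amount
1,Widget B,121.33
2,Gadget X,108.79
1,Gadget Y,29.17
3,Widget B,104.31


Join on: people.id = orders.person_id

Joined rows:
  Grace White (Rome) bought Widget B for $121.33
  Karl Thomas (Beijing) bought Gadget X for $108.79
  Grace White (Rome) bought Gadget Y for $29.17
  Quinn Brown (Vienna) bought Widget B for $104.31

Total per person:
  Grace White: $150.50
  Karl Thomas: $108.79
  Quinn Brown: $104.31

Top spender: Grace White ($150.50)

Grace White ($150.50)


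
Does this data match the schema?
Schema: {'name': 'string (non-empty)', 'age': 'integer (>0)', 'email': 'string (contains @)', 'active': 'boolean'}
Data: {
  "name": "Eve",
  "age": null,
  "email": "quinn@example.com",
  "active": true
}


Validating each field against schema:
  name: OK (non-empty string)
  age: FAIL (null is not an integer)
  email: OK (string with @)
  active: OK (boolean)

Result: INVALID (1 error: age)

INVALID (1 error: age)


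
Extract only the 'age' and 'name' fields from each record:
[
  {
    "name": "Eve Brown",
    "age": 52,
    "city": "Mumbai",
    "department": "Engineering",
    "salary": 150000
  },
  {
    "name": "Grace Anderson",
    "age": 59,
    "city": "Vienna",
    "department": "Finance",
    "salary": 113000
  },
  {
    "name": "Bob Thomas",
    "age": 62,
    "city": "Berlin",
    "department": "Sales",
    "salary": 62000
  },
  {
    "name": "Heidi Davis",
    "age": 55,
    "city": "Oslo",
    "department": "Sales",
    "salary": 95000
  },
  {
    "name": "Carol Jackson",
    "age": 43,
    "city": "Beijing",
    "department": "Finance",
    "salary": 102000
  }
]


Original: 5 records with fields: name, age, city, department, salary
Keep: ['age', 'name']
Drop: ['city', 'department', 'salary']
Result: 5 records, 2 fields each

[
  {
    "age": 52,
    "name": "Eve Brown"
  },
  {
    "age": 59,
    "name": "Grace Anderson"
  },
  {
    "age": 62,
    "name": "Bob Thomas"
  },
  {
    "age": 55,
    "name": "Heidi Davis"
  },
  {
    "age": 43,
    "name": "Carol Jackson"
  }
]


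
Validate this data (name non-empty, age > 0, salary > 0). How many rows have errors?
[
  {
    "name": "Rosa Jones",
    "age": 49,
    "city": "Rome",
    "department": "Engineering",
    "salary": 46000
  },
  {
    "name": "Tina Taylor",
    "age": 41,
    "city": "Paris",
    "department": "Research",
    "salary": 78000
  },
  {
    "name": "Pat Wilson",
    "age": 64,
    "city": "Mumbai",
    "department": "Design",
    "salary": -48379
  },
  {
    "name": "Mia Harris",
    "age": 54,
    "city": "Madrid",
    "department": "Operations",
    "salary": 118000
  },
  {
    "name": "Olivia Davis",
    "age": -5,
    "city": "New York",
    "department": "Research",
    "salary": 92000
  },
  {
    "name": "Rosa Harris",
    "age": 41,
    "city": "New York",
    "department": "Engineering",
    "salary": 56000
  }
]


Validating 6 records:
Rules: name non-empty, age > 0, salary > 0

  Row 1 (Rosa Jones): OK
  Row 2 (Tina Taylor): OK
  Row 3 (Pat Wilson): negative salary: -48379
  Row 4 (Mia Harris): OK
  Row 5 (Olivia Davis): negative age: -5
  Row 6 (Rosa Harris): OK

Total errors: 2

2 errors


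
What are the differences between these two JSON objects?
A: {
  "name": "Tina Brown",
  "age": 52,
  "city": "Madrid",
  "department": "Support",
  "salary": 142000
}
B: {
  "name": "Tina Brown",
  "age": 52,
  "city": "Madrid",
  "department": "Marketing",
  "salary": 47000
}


Comparing each field (in key order):
  name: same
  age: same
  city: same
  department: DIFFERENT
  salary: DIFFERENT
Differences:
  department: Support -> Marketing
  salary: 142000 -> 47000

2 field(s) changed

2 changes: department, salary


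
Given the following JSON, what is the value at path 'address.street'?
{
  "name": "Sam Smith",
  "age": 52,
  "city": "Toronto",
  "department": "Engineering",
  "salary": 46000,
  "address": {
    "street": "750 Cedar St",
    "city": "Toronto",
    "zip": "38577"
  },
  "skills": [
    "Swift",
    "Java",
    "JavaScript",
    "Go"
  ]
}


Query: address.street
Path: address -> street
Value: 750 Cedar St

750 Cedar St


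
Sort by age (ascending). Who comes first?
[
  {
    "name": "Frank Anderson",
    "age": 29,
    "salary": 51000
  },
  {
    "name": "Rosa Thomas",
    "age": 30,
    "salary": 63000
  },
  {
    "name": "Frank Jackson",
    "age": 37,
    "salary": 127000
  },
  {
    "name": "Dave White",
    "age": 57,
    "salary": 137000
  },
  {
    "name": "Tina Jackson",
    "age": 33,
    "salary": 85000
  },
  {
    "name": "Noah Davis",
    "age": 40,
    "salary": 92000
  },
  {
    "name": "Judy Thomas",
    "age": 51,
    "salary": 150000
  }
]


Sort by: age (ascending)

Sorted order:
  1. Frank Anderson (age = 29)
  2. Rosa Thomas (age = 30)
  3. Tina Jackson (age = 33)
  4. Frank Jackson (age = 37)
  5. Noah Davis (age = 40)
  6. Judy Thomas (age = 51)
  7. Dave White (age = 57)

First: Frank Anderson

Frank Anderson


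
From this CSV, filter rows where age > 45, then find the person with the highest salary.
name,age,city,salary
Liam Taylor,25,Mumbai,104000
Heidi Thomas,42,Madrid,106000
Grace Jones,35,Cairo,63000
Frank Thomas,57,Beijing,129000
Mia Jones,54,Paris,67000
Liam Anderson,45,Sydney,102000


Filter: age > 45
Sort by: salary (descending)

Filtered records (2):
  Frank Thomas, age 57, salary $129000
  Mia Jones, age 54, salary $67000

Highest salary: Frank Thomas ($129000)

Frank Thomas


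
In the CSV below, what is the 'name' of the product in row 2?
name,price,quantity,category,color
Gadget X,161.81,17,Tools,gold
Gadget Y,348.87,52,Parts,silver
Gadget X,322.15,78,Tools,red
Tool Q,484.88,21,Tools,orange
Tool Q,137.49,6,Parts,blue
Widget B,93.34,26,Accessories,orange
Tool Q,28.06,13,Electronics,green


Query: Row 2 ('Gadget Y'), column 'name'
Value: Gadget Y

Gadget Y


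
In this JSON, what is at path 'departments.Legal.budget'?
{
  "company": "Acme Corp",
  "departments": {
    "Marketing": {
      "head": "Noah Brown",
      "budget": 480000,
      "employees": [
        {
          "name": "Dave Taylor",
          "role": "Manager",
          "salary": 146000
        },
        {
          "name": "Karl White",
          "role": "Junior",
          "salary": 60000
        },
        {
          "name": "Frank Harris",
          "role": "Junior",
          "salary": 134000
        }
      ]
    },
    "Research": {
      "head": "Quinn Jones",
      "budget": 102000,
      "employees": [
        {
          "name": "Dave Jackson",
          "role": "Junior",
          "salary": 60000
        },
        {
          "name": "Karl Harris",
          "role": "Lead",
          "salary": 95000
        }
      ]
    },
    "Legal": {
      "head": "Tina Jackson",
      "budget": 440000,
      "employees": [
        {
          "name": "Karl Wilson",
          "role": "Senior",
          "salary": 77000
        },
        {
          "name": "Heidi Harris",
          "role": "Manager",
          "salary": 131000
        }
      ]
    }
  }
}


Path: departments.Legal.budget

Navigate:
  -> departments
  -> Legal
  -> budget = 440000

440000


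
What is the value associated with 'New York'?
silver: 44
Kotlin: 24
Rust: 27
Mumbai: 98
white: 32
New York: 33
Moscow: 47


Looking up key 'New York'
Value: 33

33


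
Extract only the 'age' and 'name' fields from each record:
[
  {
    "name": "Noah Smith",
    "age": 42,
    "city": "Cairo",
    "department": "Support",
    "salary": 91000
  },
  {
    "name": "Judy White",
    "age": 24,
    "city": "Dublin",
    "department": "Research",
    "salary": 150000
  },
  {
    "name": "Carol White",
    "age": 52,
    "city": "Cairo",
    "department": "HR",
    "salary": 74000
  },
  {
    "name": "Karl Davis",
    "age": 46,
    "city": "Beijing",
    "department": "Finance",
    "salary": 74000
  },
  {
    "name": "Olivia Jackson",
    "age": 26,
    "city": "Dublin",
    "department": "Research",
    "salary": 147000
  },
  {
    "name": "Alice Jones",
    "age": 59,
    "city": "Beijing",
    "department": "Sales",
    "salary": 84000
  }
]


Original: 6 records with fields: name, age, city, department, salary
Keep: ['age', 'name']
Drop: ['city', 'department', 'salary']
Result: 6 records, 2 fields each

[
  {
    "age": 42,
    "name": "Noah Smith"
  },
  {
    "age": 24,
    "name": "Judy White"
  },
  {
    "age": 52,
    "name": "Carol White"
  },
  {
    "age": 46,
    "name": "Karl Davis"
  },
  {
    "age": 26,
    "name": "Olivia Jackson"
  },
  {
    "age": 59,
    "name": "Alice Jones"
  }
]


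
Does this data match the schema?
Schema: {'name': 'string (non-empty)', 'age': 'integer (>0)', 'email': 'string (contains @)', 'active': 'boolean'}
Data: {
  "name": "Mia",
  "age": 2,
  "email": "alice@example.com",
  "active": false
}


Validating each field against schema:
  name: OK (non-empty string)
  age: OK (positive integer)
  email: OK (string with @)
  active: OK (boolean)

Result: VALID

VALID


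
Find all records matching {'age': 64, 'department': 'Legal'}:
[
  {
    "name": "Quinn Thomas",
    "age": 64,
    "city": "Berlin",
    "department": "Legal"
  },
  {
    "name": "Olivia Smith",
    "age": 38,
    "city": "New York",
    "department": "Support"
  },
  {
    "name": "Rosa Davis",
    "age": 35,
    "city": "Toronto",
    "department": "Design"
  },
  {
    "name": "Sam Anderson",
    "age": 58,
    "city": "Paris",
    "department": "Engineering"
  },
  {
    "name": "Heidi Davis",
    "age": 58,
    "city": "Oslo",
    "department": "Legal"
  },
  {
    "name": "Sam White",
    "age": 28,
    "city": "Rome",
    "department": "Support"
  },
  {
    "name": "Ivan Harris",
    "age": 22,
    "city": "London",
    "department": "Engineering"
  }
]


Search criteria: {'age': 64, 'department': 'Legal'}

Checking 7 records:
  Quinn Thomas: {age: 64, department: Legal} <-- MATCH
  Olivia Smith: {age: 38, department: Support}
  Rosa Davis: {age: 35, department: Design}
  Sam Anderson: {age: 58, department: Engineering}
  Heidi Davis: {age: 58, department: Legal}
  Sam White: {age: 28, department: Support}
  Ivan Harris: {age: 22, department: Engineering}

Matches: ["Quinn Thomas"]

["Quinn Thomas"]


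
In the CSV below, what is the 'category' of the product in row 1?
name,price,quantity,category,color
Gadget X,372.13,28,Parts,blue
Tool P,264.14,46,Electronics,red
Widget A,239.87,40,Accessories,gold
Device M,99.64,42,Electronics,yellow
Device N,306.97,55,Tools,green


Query: Row 1 ('Gadget X'), column 'category'
Value: Parts

Parts


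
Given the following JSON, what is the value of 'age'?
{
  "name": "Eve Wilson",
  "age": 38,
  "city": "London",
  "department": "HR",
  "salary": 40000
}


Looking up field 'age'
Value: 38

38


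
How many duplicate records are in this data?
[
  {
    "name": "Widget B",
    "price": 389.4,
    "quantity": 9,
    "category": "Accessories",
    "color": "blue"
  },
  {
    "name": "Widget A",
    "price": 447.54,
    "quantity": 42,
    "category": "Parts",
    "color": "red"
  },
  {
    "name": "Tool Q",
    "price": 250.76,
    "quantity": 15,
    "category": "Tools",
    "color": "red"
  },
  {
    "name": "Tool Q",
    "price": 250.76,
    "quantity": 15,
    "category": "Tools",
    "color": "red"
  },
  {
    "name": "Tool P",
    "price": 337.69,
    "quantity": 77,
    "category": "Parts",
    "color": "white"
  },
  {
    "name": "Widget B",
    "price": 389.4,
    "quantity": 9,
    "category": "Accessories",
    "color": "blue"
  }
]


Checking 6 records for duplicates:

  Row 1: Widget B ($389.4, qty 9)
  Row 2: Widget A ($447.54, qty 42)
  Row 3: Tool Q ($250.76, qty 15)
  Row 4: Tool Q ($250.76, qty 15) <-- DUPLICATE
  Row 5: Tool P ($337.69, qty 77)
  Row 6: Widget B ($389.4, qty 9) <-- DUPLICATE

Duplicates found: 2
Unique records: 4

2 duplicates, 4 unique


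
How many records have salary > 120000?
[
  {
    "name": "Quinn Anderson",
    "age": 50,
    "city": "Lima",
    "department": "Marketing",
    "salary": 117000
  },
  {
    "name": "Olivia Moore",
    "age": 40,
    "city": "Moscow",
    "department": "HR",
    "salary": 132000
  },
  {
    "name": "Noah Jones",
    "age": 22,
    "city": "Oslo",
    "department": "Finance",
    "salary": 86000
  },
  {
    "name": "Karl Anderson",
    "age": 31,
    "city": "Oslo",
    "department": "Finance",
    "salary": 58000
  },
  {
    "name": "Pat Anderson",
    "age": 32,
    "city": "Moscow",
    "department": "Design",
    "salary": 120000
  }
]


Data: 5 records
Condition: salary > 120000

Checking each record:
  Quinn Anderson: 117000
  Olivia Moore: 132000 MATCH
  Noah Jones: 86000
  Karl Anderson: 58000
  Pat Anderson: 120000

Count: 1

1


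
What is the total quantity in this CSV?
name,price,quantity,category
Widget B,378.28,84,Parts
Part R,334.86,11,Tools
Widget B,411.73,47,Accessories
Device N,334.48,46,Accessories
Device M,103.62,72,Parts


Computing total quantity:
Values: [84, 11, 47, 46, 72]
Sum = 260

260


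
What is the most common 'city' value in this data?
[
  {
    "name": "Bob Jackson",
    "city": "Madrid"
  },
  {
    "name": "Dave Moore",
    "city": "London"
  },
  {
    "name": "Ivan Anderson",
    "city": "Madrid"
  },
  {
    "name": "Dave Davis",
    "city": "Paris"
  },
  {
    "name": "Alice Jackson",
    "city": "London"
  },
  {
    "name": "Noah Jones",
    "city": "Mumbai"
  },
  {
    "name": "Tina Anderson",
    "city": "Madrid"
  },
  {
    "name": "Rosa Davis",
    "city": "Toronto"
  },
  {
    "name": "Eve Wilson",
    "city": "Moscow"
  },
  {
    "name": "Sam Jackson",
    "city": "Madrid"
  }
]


Counting 'city' values across 10 records:

  Madrid: 4 ####
  London: 2 ##
  Paris: 1 #
  Mumbai: 1 #
  Toronto: 1 #
  Moscow: 1 #

Most common: Madrid (4 times)

Madrid (4 times)


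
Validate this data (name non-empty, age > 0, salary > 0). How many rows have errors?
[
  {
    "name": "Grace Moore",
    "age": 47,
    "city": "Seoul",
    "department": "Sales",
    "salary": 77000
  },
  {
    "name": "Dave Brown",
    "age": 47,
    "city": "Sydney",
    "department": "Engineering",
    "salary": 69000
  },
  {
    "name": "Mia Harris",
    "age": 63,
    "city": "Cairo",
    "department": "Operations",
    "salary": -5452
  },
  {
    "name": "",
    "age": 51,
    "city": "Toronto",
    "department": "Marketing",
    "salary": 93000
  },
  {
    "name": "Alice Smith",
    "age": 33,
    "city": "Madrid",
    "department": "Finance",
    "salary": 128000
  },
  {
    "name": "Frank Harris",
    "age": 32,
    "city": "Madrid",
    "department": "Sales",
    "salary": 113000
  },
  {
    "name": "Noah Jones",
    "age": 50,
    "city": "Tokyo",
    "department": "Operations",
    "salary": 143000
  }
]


Validating 7 records:
Rules: name non-empty, age > 0, salary > 0

  Row 1 (Grace Moore): OK
  Row 2 (Dave Brown): OK
  Row 3 (Mia Harris): negative salary: -5452
  Row 4 (???): empty name
  Row 5 (Alice Smith): OK
  Row 6 (Frank Harris): OK
  Row 7 (Noah Jones): OK

Total errors: 2

2 errors


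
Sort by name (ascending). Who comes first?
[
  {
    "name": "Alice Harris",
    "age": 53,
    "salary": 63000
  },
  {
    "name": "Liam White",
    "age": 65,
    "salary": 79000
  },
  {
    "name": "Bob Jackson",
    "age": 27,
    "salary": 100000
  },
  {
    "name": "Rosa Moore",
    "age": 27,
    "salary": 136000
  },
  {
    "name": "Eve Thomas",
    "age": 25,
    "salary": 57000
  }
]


Sort by: name (ascending)

Sorted order:
  1. Alice Harris (name = Alice Harris)
  2. Bob Jackson (name = Bob Jackson)
  3. Eve Thomas (name = Eve Thomas)
  4. Liam White (name = Liam White)
  5. Rosa Moore (name = Rosa Moore)

First: Alice Harris

Alice Harris
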